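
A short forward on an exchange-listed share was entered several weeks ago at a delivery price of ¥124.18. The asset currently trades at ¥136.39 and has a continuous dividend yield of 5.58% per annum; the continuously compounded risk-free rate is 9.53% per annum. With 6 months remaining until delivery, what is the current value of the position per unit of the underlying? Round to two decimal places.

-¥14.24

Current fair forward for the remaining 6 months: F = S·e^((r − q)·T), (r − q) = 0.0953 − 0.0558 = 0.0395
F = 136.39 · e^(0.0395 × 6/12) = 136.39 × 1.019946 = 139.1104
Value of long forward = (F − K)·e^(−rT) = (139.1104 − 124.18) · e^(−0.0953·6/12)
= 14.9304 × 0.953467 = 14.24
Short position value = −(long value) = -¥14.24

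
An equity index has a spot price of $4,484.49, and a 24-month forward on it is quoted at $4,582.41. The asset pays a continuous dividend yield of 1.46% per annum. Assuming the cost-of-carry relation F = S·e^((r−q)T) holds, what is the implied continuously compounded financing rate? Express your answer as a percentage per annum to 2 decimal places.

2.54%

From F = S·e^((r−q)T): (r − q) = ln(F/S)/T
ln(4582.41/4484.49) = ln(1.021835) = 0.021600
(r − q) = 0.021600 / (24/12) = 0.010800
r = ln(F/S)/T + q = 0.010800 + 0.0146 = 0.025400
r = 2.54%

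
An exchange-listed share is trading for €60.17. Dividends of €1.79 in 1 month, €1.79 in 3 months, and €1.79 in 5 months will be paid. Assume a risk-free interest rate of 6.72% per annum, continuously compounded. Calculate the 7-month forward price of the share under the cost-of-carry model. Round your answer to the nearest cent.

€57.08

PV(dividends) I = 1.79·e^(−0.0672·1/12) + 1.79·e^(−0.0672·3/12) + 1.79·e^(−0.0672·5/12)
I = 1.7800 + 1.7602 + 1.7406 = 5.2808
F = (S − I)·e^(rT) = (60.17 − 5.2808) · e^(0.0672·7/12)
= 54.8892 · e^0.039200 = 54.8892 × 1.039978 = €57.08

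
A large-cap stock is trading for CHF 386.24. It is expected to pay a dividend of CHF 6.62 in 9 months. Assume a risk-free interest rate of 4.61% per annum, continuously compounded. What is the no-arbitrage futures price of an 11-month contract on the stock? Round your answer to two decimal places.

CHF 396.24

PV(dividends) I = 6.62·e^(−0.0461·9/12)
I = 6.3950
F = (S − I)·e^(rT) = (386.24 − 6.3950) · e^(0.0461·11/12)
= 379.8450 · e^0.042258 = 379.8450 × 1.043164 = CHF 396.24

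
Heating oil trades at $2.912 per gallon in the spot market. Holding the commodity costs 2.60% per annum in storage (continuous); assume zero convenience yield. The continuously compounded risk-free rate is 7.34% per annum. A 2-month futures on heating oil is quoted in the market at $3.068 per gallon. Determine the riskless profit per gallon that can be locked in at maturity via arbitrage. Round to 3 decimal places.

$0.107 per gallon

Fair futures: F* = S·e^(carry·T), with carry = (r + u) = 0.0734 + 0.0260 = 0.0994
F* = 2.912 · e^(0.0994 × 2/12) = 2.912 · e^0.016567 = 2.912 × 1.016705 = $2.9606
Market $3.068 > fair $2.9606: forward overpriced → cash-and-carry (buy spot, short the forward).
At maturity, profit = |F_mkt − F*| = |3.068 − 2.9606| = $0.107 per gallon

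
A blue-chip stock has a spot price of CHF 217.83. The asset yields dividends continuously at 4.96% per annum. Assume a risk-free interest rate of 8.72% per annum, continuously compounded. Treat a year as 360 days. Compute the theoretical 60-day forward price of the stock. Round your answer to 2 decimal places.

F = S·e^((r − q)T) = 217.83 · e^((0.0872 − 0.0496) × 60/360)
= 217.83 · e^0.006267 = 217.83 × 1.006287
F = CHF 219.20

CHF 219.20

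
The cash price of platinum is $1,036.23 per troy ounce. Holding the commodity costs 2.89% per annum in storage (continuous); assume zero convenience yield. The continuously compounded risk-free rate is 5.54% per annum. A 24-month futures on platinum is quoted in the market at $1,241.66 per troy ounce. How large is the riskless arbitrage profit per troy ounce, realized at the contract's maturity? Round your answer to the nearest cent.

Fair futures: F* = S·e^(carry·T), with carry = (r + u) = 0.0554 + 0.0289 = 0.0843
F* = 1036.23 · e^(0.0843 × 24/12) = 1036.23 · e^0.16860000 = 1036.23 × 1.18364659 = $1226.5301
Market $1241.66 > fair $1226.5301: forward overpriced → cash-and-carry (buy spot, short the forward).
At maturity, profit = |F_mkt − F*| = |1241.66 − 1226.5301| = $15.13 per troy ounce

$15.13 per troy ounce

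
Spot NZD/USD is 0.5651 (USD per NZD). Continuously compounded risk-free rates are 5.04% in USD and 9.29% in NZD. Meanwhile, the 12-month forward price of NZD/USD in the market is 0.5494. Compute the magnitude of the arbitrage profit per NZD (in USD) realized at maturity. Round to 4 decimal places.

0.0078 per NZD (in USD)

Fair forward: F* = S·e^(carry·T), with carry = (r_USD − r_NZD) = 0.0504 − 0.0929 = -0.0425
F* = 0.5651 · e^(-0.0425 × 12/12) = 0.5651 · e^-0.042500 = 0.5651 × 0.958390 = 0.5416
Market 0.5494 > fair 0.5416: forward overpriced → cash-and-carry (buy spot, short the forward).
At maturity, profit = |F_mkt − F*| = |0.5494 − 0.5416| = 0.0078 per NZD (in USD)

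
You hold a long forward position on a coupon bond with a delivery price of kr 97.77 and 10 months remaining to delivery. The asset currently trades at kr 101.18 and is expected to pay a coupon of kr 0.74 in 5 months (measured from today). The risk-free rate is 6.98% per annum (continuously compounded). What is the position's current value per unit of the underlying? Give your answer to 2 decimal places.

PV(remaining coupons) I = 0.74·e^(−0.0698·5/12) = 0.7188
Current forward F = (S − I)·e^(rT) = (101.18 − 0.7188)·e^(0.0698·10/12) = 100.4612 × 1.059892 = 106.4780
Value (long) = (F − K)·e^(−rT) = (106.4780 − 97.77) × 0.943493 = 8.2159
Value = kr 8.22

kr 8.22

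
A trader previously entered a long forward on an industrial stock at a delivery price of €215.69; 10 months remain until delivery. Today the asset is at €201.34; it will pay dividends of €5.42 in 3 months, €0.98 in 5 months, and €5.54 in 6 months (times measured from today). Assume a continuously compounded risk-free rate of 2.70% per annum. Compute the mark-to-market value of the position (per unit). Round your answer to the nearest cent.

PV(remaining dividends) I = 5.42·e^(−0.0270·3/12) + 0.98·e^(−0.0270·5/12) + 5.54·e^(−0.0270·6/12) = 11.8183
Current forward F = (S − I)·e^(rT) = (201.34 − 11.8183)·e^(0.0270·10/12) = 189.5217 × 1.022755 = 193.8343
Value (long) = (F − K)·e^(−rT) = (193.8343 − 215.69) × 0.977751 = -21.3694
Value = -€21.37

-€21.37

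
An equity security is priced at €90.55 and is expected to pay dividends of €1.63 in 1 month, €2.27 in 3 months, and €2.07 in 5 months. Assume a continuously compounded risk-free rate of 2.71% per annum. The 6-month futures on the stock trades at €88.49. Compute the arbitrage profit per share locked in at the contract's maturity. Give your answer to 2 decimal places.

PV(dividends) I = 1.63·e^(−0.0271·1/12) + 2.27·e^(−0.0271·3/12) + 2.07·e^(−0.0271·5/12) = 5.9278
Fair futures F* = (S − I)·e^(rT) = (90.55 − 5.9278)·e^0.013550 = 84.6222 × 1.013642 = 85.7766
Market €88.49 > fair 85.7766: forward overpriced → cash-and-carry (borrow at r, buy the stock and collect the dividends, short the forward).
Profit at T = |F_mkt − F*| = |88.49 − 85.7766| = €2.71 per share

€2.71 per share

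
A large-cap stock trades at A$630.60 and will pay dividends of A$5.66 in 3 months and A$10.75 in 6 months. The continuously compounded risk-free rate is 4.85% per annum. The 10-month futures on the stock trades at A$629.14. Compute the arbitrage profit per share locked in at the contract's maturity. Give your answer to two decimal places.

PV(dividends) I = 5.66·e^(−0.0485·3/12) + 10.75·e^(−0.0485·6/12) = 16.0842
Fair futures F* = (S − I)·e^(rT) = (630.60 − 16.0842)·e^0.040417 = 614.5158 × 1.041245 = 639.8615
Market A$629.14 < fair 639.8615: forward underpriced → reverse cash-and-carry (short the stock, invest proceeds at r, pay the dividends, go long the forward).
Profit at T = |F_mkt − F*| = |629.14 − 639.8615| = A$10.72 per share

A$10.72 per share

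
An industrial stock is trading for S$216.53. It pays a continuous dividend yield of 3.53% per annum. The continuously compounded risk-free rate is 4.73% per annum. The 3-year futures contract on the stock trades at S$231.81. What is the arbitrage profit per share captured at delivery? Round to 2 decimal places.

Fair futures: F* = S·e^(carry·T), with carry = (r − q) = 0.0473 − 0.0353 = 0.0120
F* = 216.53 · e^(0.0120 × 3) = 216.53 · e^0.036000 = 216.53 × 1.036656 = S$224.4671
Market S$231.81 > fair S$224.4671: forward overpriced → cash-and-carry (buy spot, short the forward).
At maturity, profit = |F_mkt − F*| = |231.81 − 224.4671| = S$7.34 per share

S$7.34 per share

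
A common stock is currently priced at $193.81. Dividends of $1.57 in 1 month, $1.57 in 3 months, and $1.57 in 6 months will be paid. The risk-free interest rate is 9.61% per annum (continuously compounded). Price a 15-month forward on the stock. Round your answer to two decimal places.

PV(dividends) I = 1.57·e^(−0.0961·1/12) + 1.57·e^(−0.0961·3/12) + 1.57·e^(−0.0961·6/12)
I = 1.5575 + 1.5327 + 1.4963 = 4.5865
F = (S − I)·e^(rT) = (193.81 − 4.5865) · e^(0.0961·15/12)
= 189.2235 · e^0.120125 = 189.2235 × 1.127638 = $213.38

$213.38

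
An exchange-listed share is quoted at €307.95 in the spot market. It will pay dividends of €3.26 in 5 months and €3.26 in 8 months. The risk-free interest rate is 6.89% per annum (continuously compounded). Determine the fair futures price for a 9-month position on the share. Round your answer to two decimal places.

PV(dividends) I = 3.26·e^(−0.0689·5/12) + 3.26·e^(−0.0689·8/12)
I = 3.1677 + 3.1136 = 6.2813
F = (S − I)·e^(rT) = (307.95 − 6.2813) · e^(0.0689·9/12)
= 301.6687 · e^0.051675 = 301.6687 × 1.053033 = €317.67

€317.67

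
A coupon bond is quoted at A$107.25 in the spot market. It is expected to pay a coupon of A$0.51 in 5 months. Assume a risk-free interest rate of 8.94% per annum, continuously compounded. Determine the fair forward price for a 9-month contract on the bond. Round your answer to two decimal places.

PV(coupons) I = 0.51·e^(−0.0894·5/12)
I = 0.4914
F = (S − I)·e^(rT) = (107.25 − 0.4914) · e^(0.0894·9/12)
= 106.7586 · e^0.067050 = 106.7586 × 1.069349 = A$114.16

A$114.16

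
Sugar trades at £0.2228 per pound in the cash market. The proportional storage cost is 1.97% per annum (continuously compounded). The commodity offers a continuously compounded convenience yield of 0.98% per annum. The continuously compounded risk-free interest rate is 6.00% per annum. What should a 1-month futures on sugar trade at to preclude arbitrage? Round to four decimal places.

Net carry = r + u − y = 0.0600 + 0.0197 − 0.0098 = 0.0699
F = S·e^((r+u−y)T) = 0.2228 · e^(0.0699 × 1/12) = 0.2228 · e^0.005825
= 0.2228 × 1.005842 = £0.2241 per pound

£0.2241 per pound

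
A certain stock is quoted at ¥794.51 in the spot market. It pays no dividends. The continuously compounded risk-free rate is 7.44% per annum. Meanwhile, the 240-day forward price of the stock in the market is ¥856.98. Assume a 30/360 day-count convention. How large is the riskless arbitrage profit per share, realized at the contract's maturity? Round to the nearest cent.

Fair forward: F* = S·e^(carry·T), with carry = r = 0.0744
F* = 794.51 · e^(0.0744 × 240/360) = 794.51 · e^0.049600 = 794.51 × 1.050851 = ¥834.9116
Market ¥856.98 > fair ¥834.9116: forward overpriced → cash-and-carry (buy spot, short the forward).
At maturity, profit = |F_mkt − F*| = |856.98 − 834.9116| = ¥22.07 per share

¥22.07 per share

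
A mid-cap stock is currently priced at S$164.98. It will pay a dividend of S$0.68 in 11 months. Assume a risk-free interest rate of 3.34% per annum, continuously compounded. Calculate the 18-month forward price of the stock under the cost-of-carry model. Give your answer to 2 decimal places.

S$172.76

PV(dividends) I = 0.68·e^(−0.0334·11/12)
I = 0.6595
F = (S − I)·e^(rT) = (164.98 − 0.6595) · e^(0.0334·18/12)
= 164.3205 · e^0.050100 = 164.3205 × 1.051376 = S$172.76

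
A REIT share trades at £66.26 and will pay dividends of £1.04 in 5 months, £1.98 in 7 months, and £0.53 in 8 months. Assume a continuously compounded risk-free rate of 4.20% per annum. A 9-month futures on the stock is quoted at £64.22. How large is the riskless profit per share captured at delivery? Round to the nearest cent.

PV(dividends) I = 1.04·e^(−0.0420·5/12) + 1.98·e^(−0.0420·7/12) + 0.53·e^(−0.0420·8/12) = 3.4694
Fair futures F* = (S − I)·e^(rT) = (66.26 − 3.4694)·e^0.031500 = 62.7906 × 1.032001 = 64.8000
Market £64.22 < fair 64.8000: forward underpriced → reverse cash-and-carry (short the stock, invest proceeds at r, pay the dividends, go long the forward).
Profit at T = |F_mkt − F*| = |64.22 − 64.8000| = £0.58 per share

£0.58 per share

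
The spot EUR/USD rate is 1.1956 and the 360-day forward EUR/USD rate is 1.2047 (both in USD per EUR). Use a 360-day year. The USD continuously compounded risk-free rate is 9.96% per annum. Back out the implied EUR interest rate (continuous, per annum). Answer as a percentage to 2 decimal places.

9.20%

F = S·e^((r_USD − r_EUR)T) ⇒ r_EUR = r_USD − ln(F/S)/T
ln(1.2047/1.1956) = 0.007582; /(360/360) = 0.007582
r_EUR = 0.0996 − 0.007582 = 0.092018
r_EUR = 9.20%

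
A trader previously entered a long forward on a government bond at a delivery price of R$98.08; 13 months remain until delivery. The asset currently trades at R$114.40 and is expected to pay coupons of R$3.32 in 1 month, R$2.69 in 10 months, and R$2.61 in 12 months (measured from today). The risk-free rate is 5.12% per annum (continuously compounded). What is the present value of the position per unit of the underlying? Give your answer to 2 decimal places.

PV(remaining coupons) I = 3.32·e^(−0.0512·1/12) + 2.69·e^(−0.0512·10/12) + 2.61·e^(−0.0512·12/12) = 8.3632
Current forward F = (S − I)·e^(rT) = (114.40 − 8.3632)·e^(0.0512·13/12) = 106.0368 × 1.057034 = 112.0845
Value (long) = (F − K)·e^(−rT) = (112.0845 − 98.08) × 0.946044 = 13.2489
Value = R$13.25

R$13.25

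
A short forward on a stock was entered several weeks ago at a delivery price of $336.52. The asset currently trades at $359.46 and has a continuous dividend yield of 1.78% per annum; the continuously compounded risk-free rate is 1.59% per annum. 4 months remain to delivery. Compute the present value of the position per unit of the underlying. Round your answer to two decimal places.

-$22.59

Current fair forward for the remaining 4 months: F = S·e^((r − q)·T), (r − q) = 0.0159 − 0.0178 = -0.0019
F = 359.46 · e^(-0.0019 × 4/12) = 359.46 × 0.999367 = 359.2325
Value of long forward = (F − K)·e^(−rT) = (359.2325 − 336.52) · e^(−0.0159·4/12)
= 22.7125 × 0.994714 = 22.59
Short position value = −(long value) = -$22.59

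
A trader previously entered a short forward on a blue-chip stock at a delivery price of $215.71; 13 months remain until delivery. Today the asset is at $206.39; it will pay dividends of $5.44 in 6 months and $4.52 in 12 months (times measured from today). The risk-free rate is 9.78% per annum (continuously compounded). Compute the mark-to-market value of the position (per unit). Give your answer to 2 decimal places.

PV(remaining dividends) I = 5.44·e^(−0.0978·6/12) + 4.52·e^(−0.0978·12/12) = 9.2793
Current forward F = (S − I)·e^(rT) = (206.39 − 9.2793)·e^(0.0978·13/12) = 197.1107 × 1.111766 = 219.1410
Value (long) = (F − K)·e^(−rT) = (219.1410 − 215.71) × 0.899470 = 3.0861
Short position value = −(long value) = -$3.09

-$3.09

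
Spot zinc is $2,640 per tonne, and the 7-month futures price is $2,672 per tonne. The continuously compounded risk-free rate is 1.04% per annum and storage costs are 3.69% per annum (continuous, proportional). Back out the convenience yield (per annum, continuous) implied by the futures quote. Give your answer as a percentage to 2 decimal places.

2.66%

F = S·e^((r+u−y)T) ⇒ (r+u−y) = ln(F/S)/T
ln(2672/2640) = 0.012048; /T ⇒ 0.020654
y = r + u − ln(F/S)/T = 0.0104 + 0.0369 − 0.020654 = 0.026646
y = 2.66%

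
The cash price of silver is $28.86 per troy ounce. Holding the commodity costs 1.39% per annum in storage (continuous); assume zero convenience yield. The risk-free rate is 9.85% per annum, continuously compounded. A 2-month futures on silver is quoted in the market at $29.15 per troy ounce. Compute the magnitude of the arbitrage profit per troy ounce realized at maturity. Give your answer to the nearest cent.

Fair futures: F* = S·e^(carry·T), with carry = (r + u) = 0.0985 + 0.0139 = 0.1124
F* = 28.86 · e^(0.1124 × 2/12) = 28.86 · e^0.018733 = 28.86 × 1.018910 = $29.4057
Market $29.15 < fair $29.4057: forward underpriced → reverse cash-and-carry (short spot, go long the forward).
At maturity, profit = |F_mkt − F*| = |29.15 − 29.4057| = $0.26 per troy ounce

$0.26 per troy ounce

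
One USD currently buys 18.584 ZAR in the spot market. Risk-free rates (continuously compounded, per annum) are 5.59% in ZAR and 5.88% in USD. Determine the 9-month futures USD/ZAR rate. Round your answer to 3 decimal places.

18.544

F = S·e^((r_ZAR − r_USD)T) = 18.584 · e^((0.0559 − 0.0588) × 9/12)
= 18.584 · e^-0.002175 = 18.584 × 0.997827
F = 18.544 ZAR per USD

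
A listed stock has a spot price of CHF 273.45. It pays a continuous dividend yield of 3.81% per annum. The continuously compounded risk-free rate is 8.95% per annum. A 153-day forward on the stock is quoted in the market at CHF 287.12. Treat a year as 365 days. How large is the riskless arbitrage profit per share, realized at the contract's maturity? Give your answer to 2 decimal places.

CHF 7.71 per share

Fair forward: F* = S·e^(carry·T), with carry = (r − q) = 0.0895 − 0.0381 = 0.0514
F* = 273.45 · e^(0.0514 × 153/365) = 273.45 · e^0.021546 = 273.45 × 1.021780 = CHF 279.4057
Market CHF 287.12 > fair CHF 279.4057: forward overpriced → cash-and-carry (buy spot, short the forward).
At maturity, profit = |F_mkt − F*| = |287.12 − 279.4057| = CHF 7.71 per share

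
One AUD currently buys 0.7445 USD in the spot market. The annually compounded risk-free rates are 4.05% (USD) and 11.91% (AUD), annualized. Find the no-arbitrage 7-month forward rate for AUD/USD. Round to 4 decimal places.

By covered interest parity, F = S · (1+r_USD)^T / (1+r_AUD)^T
= 0.7445 × 1.023429 / 1.067842 = 0.7445 × 0.958409
F = 0.7135 USD per AUD

0.7135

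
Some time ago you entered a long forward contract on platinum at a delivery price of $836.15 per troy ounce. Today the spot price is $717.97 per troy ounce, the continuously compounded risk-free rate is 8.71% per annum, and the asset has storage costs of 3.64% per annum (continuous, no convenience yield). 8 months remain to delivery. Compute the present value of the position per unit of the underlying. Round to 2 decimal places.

Current fair forward for the remaining 8 months: F = S·e^((r + u)·T), (r + u) = 0.0871 + 0.0364 = 0.1235
F = 717.97 · e^(0.1235 × 8/12) = 717.97 × 1.085818 = 779.5847
Value of long forward = (F − K)·e^(−rT) = (779.5847 − 836.15) · e^(−0.0871·8/12)
= -56.5653 × 0.943587 = -53.37

-$53.37 per troy ounce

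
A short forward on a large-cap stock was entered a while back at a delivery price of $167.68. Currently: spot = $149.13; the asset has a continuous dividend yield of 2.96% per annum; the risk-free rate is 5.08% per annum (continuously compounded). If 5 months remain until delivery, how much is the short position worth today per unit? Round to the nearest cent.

$16.87

Current fair forward for the remaining 5 months: F = S·e^((r − q)·T), (r − q) = 0.0508 − 0.0296 = 0.0212
F = 149.13 · e^(0.0212 × 5/12) = 149.13 × 1.008872 = 150.4531
Value of long forward = (F − K)·e^(−rT) = (150.4531 − 167.68) · e^(−0.0508·5/12)
= -17.2269 × 0.979056 = -16.87
Short position value = −(long value) = $16.87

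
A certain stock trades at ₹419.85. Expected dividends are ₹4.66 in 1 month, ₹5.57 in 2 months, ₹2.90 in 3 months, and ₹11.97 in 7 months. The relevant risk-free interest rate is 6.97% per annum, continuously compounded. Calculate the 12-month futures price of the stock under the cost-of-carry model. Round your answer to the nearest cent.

₹423.91

PV(dividends) I = 4.66·e^(−0.0697·1/12) + 5.57·e^(−0.0697·2/12) + 2.90·e^(−0.0697·3/12) + 11.97·e^(−0.0697·7/12)
I = 4.6330 + 5.5057 + 2.8499 + 11.4931 = 24.4817
F = (S − I)·e^(rT) = (419.85 − 24.4817) · e^(0.0697·12/12)
= 395.3683 · e^0.069700 = 395.3683 × 1.072186 = ₹423.91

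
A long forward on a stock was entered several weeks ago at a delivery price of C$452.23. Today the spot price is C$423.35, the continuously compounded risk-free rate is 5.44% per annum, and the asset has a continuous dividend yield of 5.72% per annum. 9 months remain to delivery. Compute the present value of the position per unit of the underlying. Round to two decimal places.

Current fair forward for the remaining 9 months: F = S·e^((r − q)·T), (r − q) = 0.0544 − 0.0572 = -0.0028
F = 423.35 · e^(-0.0028 × 9/12) = 423.35 × 0.997902 = 422.4618
Value of long forward = (F − K)·e^(−rT) = (422.4618 − 452.23) · e^(−0.0544·9/12)
= -29.7682 × 0.960021 = -28.58

-C$28.58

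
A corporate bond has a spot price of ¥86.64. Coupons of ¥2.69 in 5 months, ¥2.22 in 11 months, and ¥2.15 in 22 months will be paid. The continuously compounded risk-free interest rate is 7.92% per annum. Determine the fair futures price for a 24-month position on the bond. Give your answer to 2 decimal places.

PV(coupons) I = 2.69·e^(−0.0792·5/12) + 2.22·e^(−0.0792·11/12) + 2.15·e^(−0.0792·22/12)
I = 2.6027 + 2.0645 + 1.8594 = 6.5266
F = (S − I)·e^(rT) = (86.64 − 6.5266) · e^(0.0792·24/12)
= 80.1134 · e^0.158400 = 80.1134 × 1.171635 = ¥93.86

¥93.86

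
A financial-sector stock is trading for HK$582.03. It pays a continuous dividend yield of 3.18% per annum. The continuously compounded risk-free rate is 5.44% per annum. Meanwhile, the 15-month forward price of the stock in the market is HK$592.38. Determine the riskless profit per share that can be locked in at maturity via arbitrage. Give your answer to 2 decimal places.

Fair forward: F* = S·e^(carry·T), with carry = (r − q) = 0.0544 − 0.0318 = 0.0226
F* = 582.03 · e^(0.0226 × 15/12) = 582.03 · e^0.028250 = 582.03 × 1.028653 = HK$598.7069
Market HK$592.38 < fair HK$598.7069: forward underpriced → reverse cash-and-carry (short spot, go long the forward).
At maturity, profit = |F_mkt − F*| = |592.38 − 598.7069| = HK$6.33 per share

HK$6.33 per share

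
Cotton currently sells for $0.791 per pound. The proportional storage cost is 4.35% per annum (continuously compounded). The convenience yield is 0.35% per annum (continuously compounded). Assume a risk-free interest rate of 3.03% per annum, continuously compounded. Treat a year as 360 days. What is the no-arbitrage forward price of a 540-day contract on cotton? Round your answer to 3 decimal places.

Net carry = r + u − y = 0.0303 + 0.0435 − 0.0035 = 0.0703
F = S·e^((r+u−y)T) = 0.791 · e^(0.0703 × 540/360) = 0.791 · e^0.105450
= 0.791 × 1.111211 = $0.879 per pound

$0.879 per pound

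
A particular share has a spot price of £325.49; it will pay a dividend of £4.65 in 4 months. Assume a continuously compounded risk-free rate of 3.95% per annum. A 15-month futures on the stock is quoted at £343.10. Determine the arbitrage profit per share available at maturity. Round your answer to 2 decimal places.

£5.96 per share

PV(dividends) I = 4.65·e^(−0.0395·4/12) = 4.5892
Fair futures F* = (S − I)·e^(rT) = (325.49 − 4.5892)·e^0.049375 = 320.9008 × 1.050614 = 337.1429
Market £343.10 > fair 337.1429: forward overpriced → cash-and-carry (borrow at r, buy the stock and collect the dividends, short the forward).
Profit at T = |F_mkt − F*| = |343.10 − 337.1429| = £5.96 per share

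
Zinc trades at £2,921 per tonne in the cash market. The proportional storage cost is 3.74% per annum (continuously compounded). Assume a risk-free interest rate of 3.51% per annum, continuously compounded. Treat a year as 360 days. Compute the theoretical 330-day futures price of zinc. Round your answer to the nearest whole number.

Net carry = r + u − y = 0.0351 + 0.0374 − 0.0000 = 0.0725
F = S·e^((r+u−y)T) = 2921 · e^(0.0725 × 330/360) = 2921 · e^0.066458
= 2921 × 1.068716 = £3,122 per tonne

£3,122 per tonne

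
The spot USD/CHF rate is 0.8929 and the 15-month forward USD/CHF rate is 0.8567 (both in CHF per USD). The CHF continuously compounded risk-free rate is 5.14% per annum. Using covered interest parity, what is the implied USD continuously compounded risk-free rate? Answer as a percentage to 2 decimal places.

8.45%

F = S·e^((r_CHF − r_USD)T) ⇒ r_USD = r_CHF − ln(F/S)/T
ln(0.8567/0.8929) = -0.041387; /(15/12) = -0.033110
r_USD = 0.0514 + 0.033110 = 0.084510
r_USD = 8.45%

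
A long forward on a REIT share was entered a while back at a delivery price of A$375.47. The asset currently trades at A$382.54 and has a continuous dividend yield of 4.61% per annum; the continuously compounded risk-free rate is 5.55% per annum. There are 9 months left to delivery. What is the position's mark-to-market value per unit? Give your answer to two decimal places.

A$9.38

Current fair forward for the remaining 9 months: F = S·e^((r − q)·T), (r − q) = 0.0555 − 0.0461 = 0.0094
F = 382.54 · e^(0.0094 × 9/12) = 382.54 × 1.007075 = 385.2465
Value of long forward = (F − K)·e^(−rT) = (385.2465 − 375.47) · e^(−0.0555·9/12)
= 9.7765 × 0.959229 = 9.38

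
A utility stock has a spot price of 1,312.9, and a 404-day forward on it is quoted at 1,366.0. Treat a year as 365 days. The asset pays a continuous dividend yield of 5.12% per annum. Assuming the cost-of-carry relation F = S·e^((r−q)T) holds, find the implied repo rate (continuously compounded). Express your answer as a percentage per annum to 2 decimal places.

8.70%

From F = S·e^((r−q)T): (r − q) = ln(F/S)/T
ln(1366.0/1312.9) = ln(1.040445) = 0.039649
(r − q) = 0.039649 / (404/365) = 0.035821
r = ln(F/S)/T + q = 0.035821 + 0.0512 = 0.087021
r = 8.70%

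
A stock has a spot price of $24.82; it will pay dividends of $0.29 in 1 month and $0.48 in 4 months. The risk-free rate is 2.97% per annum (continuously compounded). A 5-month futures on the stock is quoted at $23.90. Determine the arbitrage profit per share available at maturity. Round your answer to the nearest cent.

PV(dividends) I = 0.29·e^(−0.0297·1/12) + 0.48·e^(−0.0297·4/12) = 0.7646
Fair futures F* = (S − I)·e^(rT) = (24.82 − 0.7646)·e^0.012375 = 24.0554 × 1.012452 = 24.3549
Market $23.90 < fair 24.3549: forward underpriced → reverse cash-and-carry (short the stock, invest proceeds at r, pay the dividends, go long the forward).
Profit at T = |F_mkt − F*| = |23.90 − 24.3549| = $0.45 per share

$0.45 per share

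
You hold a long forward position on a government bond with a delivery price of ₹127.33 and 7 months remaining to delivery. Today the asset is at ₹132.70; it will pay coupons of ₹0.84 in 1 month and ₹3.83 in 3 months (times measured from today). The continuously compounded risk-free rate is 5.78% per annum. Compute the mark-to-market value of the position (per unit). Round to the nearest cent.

₹4.98

PV(remaining coupons) I = 0.84·e^(−0.0578·1/12) + 3.83·e^(−0.0578·3/12) = 4.6110
Current forward F = (S − I)·e^(rT) = (132.70 − 4.6110)·e^(0.0578·7/12) = 128.0890 × 1.034292 = 132.4814
Value (long) = (F − K)·e^(−rT) = (132.4814 − 127.33) × 0.966845 = 4.9806
Value = ₹4.98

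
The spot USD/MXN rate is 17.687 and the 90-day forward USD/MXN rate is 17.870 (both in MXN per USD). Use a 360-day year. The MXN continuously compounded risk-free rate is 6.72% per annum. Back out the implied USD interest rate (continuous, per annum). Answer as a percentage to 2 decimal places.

2.60%

F = S·e^((r_MXN − r_USD)T) ⇒ r_USD = r_MXN − ln(F/S)/T
ln(17.870/17.687) = 0.010293; /(90/360) = 0.041172
r_USD = 0.0672 − 0.041172 = 0.026028
r_USD = 2.60%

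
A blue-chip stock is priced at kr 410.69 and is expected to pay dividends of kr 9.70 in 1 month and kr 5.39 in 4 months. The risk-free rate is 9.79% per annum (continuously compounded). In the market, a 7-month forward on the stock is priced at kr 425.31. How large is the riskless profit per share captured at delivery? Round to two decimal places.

PV(dividends) I = 9.70·e^(−0.0979·1/12) + 5.39·e^(−0.0979·4/12) = 14.8381
Fair forward F* = (S − I)·e^(rT) = (410.69 − 14.8381)·e^0.057108 = 395.8519 × 1.058770 = 419.1161
Market kr 425.31 > fair 419.1161: forward overpriced → cash-and-carry (borrow at r, buy the stock and collect the dividends, short the forward).
Profit at T = |F_mkt − F*| = |425.31 − 419.1161| = kr 6.19 per share

kr 6.19 per share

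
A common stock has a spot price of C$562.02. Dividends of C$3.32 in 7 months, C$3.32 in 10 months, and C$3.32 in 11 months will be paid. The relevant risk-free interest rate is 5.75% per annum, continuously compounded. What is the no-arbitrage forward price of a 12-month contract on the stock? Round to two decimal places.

C$585.19

PV(dividends) I = 3.32·e^(−0.0575·7/12) + 3.32·e^(−0.0575·10/12) + 3.32·e^(−0.0575·11/12)
I = 3.2105 + 3.1647 + 3.1495 = 9.5247
F = (S − I)·e^(rT) = (562.02 − 9.5247) · e^(0.0575·12/12)
= 552.4953 · e^0.057500 = 552.4953 × 1.059185 = C$585.19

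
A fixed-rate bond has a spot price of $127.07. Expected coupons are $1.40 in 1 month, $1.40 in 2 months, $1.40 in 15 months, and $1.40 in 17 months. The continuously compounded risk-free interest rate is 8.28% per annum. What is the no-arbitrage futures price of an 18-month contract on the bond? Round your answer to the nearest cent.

$137.90

PV(coupons) I = 1.40·e^(−0.0828·1/12) + 1.40·e^(−0.0828·2/12) + 1.40·e^(−0.0828·15/12) + 1.40·e^(−0.0828·17/12)
I = 1.3904 + 1.3808 + 1.2623 + 1.2450 = 5.2785
F = (S − I)·e^(rT) = (127.07 − 5.2785) · e^(0.0828·18/12)
= 121.7915 · e^0.124200 = 121.7915 × 1.132242 = $137.90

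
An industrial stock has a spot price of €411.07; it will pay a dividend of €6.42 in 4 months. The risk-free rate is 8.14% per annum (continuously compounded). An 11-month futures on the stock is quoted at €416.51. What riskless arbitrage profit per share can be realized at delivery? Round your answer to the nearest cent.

€19.67 per share

PV(dividends) I = 6.42·e^(−0.0814·4/12) = 6.2481
Fair futures F* = (S − I)·e^(rT) = (411.07 − 6.2481)·e^0.074617 = 404.8219 × 1.077471 = 436.1839
Market €416.51 < fair 436.1839: forward underpriced → reverse cash-and-carry (short the stock, invest proceeds at r, pay the dividends, go long the forward).
Profit at T = |F_mkt − F*| = |416.51 − 436.1839| = €19.67 per share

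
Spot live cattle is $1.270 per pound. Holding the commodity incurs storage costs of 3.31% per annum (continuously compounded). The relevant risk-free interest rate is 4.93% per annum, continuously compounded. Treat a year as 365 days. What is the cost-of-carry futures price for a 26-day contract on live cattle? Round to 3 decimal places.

Net carry = r + u − y = 0.0493 + 0.0331 − 0.0000 = 0.0824
F = S·e^((r+u−y)T) = 1.270 · e^(0.0824 × 26/365) = 1.270 · e^0.005870
= 1.270 × 1.005887 = $1.277 per pound

$1.277 per pound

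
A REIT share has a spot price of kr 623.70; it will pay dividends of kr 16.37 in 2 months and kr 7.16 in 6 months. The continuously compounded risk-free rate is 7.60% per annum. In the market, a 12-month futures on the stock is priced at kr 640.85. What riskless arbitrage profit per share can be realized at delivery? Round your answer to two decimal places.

kr 7.22 per share

PV(dividends) I = 16.37·e^(−0.0760·2/12) + 7.16·e^(−0.0760·6/12) = 23.0570
Fair futures F* = (S − I)·e^(rT) = (623.70 − 23.0570)·e^0.076000 = 600.6430 × 1.078963 = 648.0716
Market kr 640.85 < fair 648.0716: forward underpriced → reverse cash-and-carry (short the stock, invest proceeds at r, pay the dividends, go long the forward).
Profit at T = |F_mkt − F*| = |640.85 − 648.0716| = kr 7.22 per share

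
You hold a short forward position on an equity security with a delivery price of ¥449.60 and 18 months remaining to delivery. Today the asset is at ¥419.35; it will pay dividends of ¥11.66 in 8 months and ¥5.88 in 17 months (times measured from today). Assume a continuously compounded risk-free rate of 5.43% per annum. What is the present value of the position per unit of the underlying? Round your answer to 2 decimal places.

PV(remaining dividends) I = 11.66·e^(−0.0543·8/12) + 5.88·e^(−0.0543·17/12) = 16.6901
Current forward F = (S − I)·e^(rT) = (419.35 − 16.6901)·e^(0.0543·18/12) = 402.6599 × 1.084859 = 436.8292
Value (long) = (F − K)·e^(−rT) = (436.8292 − 449.60) × 0.921779 = -11.7719
Short position value = −(long value) = ¥11.77

¥11.77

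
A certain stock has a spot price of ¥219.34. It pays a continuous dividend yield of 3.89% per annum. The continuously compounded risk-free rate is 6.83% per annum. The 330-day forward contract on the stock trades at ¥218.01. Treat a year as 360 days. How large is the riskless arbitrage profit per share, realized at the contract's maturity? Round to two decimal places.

¥7.32 per share

Fair forward: F* = S·e^(carry·T), with carry = (r − q) = 0.0683 − 0.0389 = 0.0294
F* = 219.34 · e^(0.0294 × 330/360) = 219.34 · e^0.026950 = 219.34 × 1.027316 = ¥225.3315
Market ¥218.01 < fair ¥225.3315: forward underpriced → reverse cash-and-carry (short spot, go long the forward).
At maturity, profit = |F_mkt − F*| = |218.01 − 225.3315| = ¥7.32 per share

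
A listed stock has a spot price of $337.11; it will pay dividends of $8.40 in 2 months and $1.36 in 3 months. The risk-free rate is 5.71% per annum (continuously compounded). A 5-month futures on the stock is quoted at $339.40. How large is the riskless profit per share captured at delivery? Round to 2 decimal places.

PV(dividends) I = 8.40·e^(−0.0571·2/12) + 1.36·e^(−0.0571·3/12) = 9.6612
Fair futures F* = (S − I)·e^(rT) = (337.11 − 9.6612)·e^0.023792 = 327.4488 × 1.024077 = 335.3328
Market $339.40 > fair 335.3328: forward overpriced → cash-and-carry (borrow at r, buy the stock and collect the dividends, short the forward).
Profit at T = |F_mkt − F*| = |339.40 − 335.3328| = $4.07 per share

$4.07 per share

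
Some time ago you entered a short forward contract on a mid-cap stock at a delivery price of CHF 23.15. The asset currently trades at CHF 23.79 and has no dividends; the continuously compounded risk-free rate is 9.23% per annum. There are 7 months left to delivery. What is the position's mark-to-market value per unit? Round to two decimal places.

-CHF 1.85

Current fair forward for the remaining 7 months: F = S·e^(r·T), r = 0.0923
F = 23.79 · e^(0.0923 × 7/12) = 23.79 × 1.055317 = 25.1060
Value of long forward = (F − K)·e^(−rT) = (25.1060 − 23.15) · e^(−0.0923·7/12)
= 1.9560 × 0.947582 = 1.85
Short position value = −(long value) = -CHF 1.85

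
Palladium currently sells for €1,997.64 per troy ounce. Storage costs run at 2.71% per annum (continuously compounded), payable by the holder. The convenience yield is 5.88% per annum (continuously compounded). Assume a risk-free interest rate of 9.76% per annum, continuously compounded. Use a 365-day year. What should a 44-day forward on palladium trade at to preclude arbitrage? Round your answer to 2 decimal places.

€2,013.57 per troy ounce

Net carry = r + u − y = 0.0976 + 0.0271 − 0.0588 = 0.0659
F = S·e^((r+u−y)T) = 1997.64 · e^(0.0659 × 44/365) = 1997.64 · e^0.00794411
= 1997.64 × 1.00797575 = €2,013.57 per troy ounce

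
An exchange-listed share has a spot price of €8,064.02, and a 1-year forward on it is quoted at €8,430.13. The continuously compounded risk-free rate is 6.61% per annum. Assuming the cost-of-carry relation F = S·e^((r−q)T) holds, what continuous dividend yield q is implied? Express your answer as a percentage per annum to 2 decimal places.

From F = S·e^((r−q)T): (r − q) = ln(F/S)/T
ln(8430.13/8064.02) = ln(1.045400) = 0.044400
(r − q) = 0.044400 / (1) = 0.044400
q = r − ln(F/S)/T = 0.0661 − 0.044400 = 0.021700
q = 2.17%

2.17%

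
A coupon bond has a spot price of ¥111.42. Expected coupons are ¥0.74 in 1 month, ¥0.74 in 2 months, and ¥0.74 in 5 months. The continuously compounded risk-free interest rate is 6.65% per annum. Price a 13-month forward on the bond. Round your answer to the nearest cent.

¥117.39

PV(coupons) I = 0.74·e^(−0.0665·1/12) + 0.74·e^(−0.0665·2/12) + 0.74·e^(−0.0665·5/12)
I = 0.7359 + 0.7318 + 0.7198 = 2.1875
F = (S − I)·e^(rT) = (111.42 − 2.1875) · e^(0.0665·13/12)
= 109.2325 · e^0.072042 = 109.2325 × 1.074700 = ¥117.39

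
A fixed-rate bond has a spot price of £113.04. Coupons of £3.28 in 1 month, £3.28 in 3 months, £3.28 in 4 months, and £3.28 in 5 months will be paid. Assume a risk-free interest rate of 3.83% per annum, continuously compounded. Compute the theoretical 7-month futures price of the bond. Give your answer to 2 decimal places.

£102.32

PV(coupons) I = 3.28·e^(−0.0383·1/12) + 3.28·e^(−0.0383·3/12) + 3.28·e^(−0.0383·4/12) + 3.28·e^(−0.0383·5/12)
I = 3.2695 + 3.2487 + 3.2384 + 3.2281 = 12.9847
F = (S − I)·e^(rT) = (113.04 − 12.9847) · e^(0.0383·7/12)
= 100.0553 · e^0.022342 = 100.0553 × 1.022593 = £102.32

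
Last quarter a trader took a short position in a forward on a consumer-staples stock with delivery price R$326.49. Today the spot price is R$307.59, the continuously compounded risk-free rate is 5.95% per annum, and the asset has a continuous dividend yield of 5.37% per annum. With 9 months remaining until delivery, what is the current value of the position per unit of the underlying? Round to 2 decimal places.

R$16.79

Current fair forward for the remaining 9 months: F = S·e^((r − q)·T), (r − q) = 0.0595 − 0.0537 = 0.0058
F = 307.59 · e^(0.0058 × 9/12) = 307.59 × 1.004359 = 308.9308
Value of long forward = (F − K)·e^(−rT) = (308.9308 − 326.49) · e^(−0.0595·9/12)
= -17.5592 × 0.956356 = -16.79
Short position value = −(long value) = R$16.79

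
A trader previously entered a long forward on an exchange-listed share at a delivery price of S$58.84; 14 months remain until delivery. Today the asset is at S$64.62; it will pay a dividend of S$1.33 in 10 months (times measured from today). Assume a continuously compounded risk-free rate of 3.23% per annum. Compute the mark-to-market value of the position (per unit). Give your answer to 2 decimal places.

PV(remaining dividends) I = 1.33·e^(−0.0323·10/12) = 1.2947
Current forward F = (S − I)·e^(rT) = (64.62 − 1.2947)·e^(0.0323·14/12) = 63.3253 × 1.038402 = 65.7571
Value (long) = (F − K)·e^(−rT) = (65.7571 − 58.84) × 0.963018 = 6.6613
Value = S$6.66

S$6.66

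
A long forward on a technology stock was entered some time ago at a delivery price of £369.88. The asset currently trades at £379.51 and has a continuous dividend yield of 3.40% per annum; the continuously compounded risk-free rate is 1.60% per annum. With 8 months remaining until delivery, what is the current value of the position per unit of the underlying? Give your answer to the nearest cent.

Current fair forward for the remaining 8 months: F = S·e^((r − q)·T), (r − q) = 0.0160 − 0.0340 = -0.0180
F = 379.51 · e^(-0.0180 × 8/12) = 379.51 × 0.988072 = 374.9832
Value of long forward = (F − K)·e^(−rT) = (374.9832 − 369.88) · e^(−0.0160·8/12)
= 5.1032 × 0.989390 = 5.05

£5.05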